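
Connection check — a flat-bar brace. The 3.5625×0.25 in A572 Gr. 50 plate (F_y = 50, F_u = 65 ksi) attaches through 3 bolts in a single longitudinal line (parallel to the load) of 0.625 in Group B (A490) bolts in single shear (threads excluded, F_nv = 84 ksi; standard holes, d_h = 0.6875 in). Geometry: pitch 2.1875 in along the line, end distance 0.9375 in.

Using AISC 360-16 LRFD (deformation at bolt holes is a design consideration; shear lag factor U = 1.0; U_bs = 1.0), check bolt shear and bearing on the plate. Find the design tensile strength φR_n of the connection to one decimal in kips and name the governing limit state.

Bolt shear: A_b = π(0.625)²/4 = 0.3068 in². φR_n = 0.75 × 84 × 0.3068 × 3 × 1 = 58.0 kips.
Bearing (0.25 in plate, F_u = 65 ksi): end bolts L_c = 0.9375 − 0.6875/2 = 0.59375, R_n = min(1.2×0.59375×0.25×65, 2.4×0.625×0.25×65) = 11.578 kips/bolt; interior L_c = 2.1875 − 0.6875 = 1.5, R_n = 24.375 kips/bolt. φR_n = 0.75 × (1×11.578 + 2×24.375) = 45.2 kips.
Governing: min(58.0, 45.2) = 45.2 kips → bearing.

45.2 kips (bearing governs)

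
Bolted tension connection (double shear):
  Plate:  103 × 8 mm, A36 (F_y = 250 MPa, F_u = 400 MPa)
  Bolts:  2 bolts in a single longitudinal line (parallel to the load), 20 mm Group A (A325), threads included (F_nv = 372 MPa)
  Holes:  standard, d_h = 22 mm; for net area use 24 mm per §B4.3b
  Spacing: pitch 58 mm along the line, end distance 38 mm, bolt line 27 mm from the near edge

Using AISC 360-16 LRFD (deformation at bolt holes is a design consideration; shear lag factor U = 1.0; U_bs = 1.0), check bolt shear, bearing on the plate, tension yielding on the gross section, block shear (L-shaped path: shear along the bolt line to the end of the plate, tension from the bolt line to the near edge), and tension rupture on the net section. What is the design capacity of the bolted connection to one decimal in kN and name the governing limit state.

122.4 kN (block shear governs)

Bolt shear: A_b = π(20)²/4 = 314.16 mm². φR_n = 0.75 × 372 × 314.16 × 2 × 2 = 350.6 kN.
Bearing (8 mm plate, F_u = 400 MPa): end bolts L_c = 38 − 22/2 = 27, R_n = min(1.2×27×8×400, 2.4×20×8×400) = 103.68 kN/bolt; interior L_c = 58 − 22 = 36, R_n = 138.24 kN/bolt. φR_n = 0.75 × (1×103.68 + 1×138.24) = 181.4 kN.
Tension yield (gross): A_g = 103×8 = 824 mm². φR_n = 0.90 × 250 × 824 = 185.4 kN.
Block shear: shear path 1×[38+1×58] = 1×96 mm, A_gv = 768, A_nv = 1×(96 − 1.5×24)×8 = 480 mm²; tension to near edge: (27 − 0.5×24)×8 = 120 mm². R_n = min(0.6×400×480, 0.6×250×768) + 1.0×400×120 = min(115.2, 115.2) + 48 = 163.2 kN. φR_n = 0.75 × 163.2 = 122.4 kN.
Tension rupture (net): A_n = (103 − 1×24)×8 = 632 mm² (U = 1.0, A_e = A_n). φR_n = 0.75 × 400 × 632 = 189.6 kN.
Governing: min(350.6, 181.4, 185.4, 122.4, 189.6) = 122.4 kN → block shear.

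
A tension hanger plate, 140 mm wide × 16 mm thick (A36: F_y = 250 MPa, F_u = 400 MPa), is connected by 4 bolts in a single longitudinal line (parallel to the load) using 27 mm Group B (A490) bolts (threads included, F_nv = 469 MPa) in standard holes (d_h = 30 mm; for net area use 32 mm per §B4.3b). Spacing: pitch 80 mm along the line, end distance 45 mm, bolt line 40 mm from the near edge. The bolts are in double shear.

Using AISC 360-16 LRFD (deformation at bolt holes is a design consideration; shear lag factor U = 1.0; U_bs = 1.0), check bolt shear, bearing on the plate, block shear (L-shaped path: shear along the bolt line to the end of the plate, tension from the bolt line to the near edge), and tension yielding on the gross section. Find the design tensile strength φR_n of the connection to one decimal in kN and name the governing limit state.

504.0 kN (gross-section yield governs)

Bolt shear: A_b = π(27)²/4 = 572.56 mm². φR_n = 0.75 × 469 × 572.56 × 4 × 2 = 1611.2 kN.
Bearing (16 mm plate, F_u = 400 MPa): end bolts L_c = 45 − 30/2 = 30, R_n = min(1.2×30×16×400, 2.4×27×16×400) = 230.4 kN/bolt; interior L_c = 80 − 30 = 50, R_n = 384 kN/bolt. φR_n = 0.75 × (1×230.4 + 3×384) = 1036.8 kN.
Block shear: shear path 1×[45+3×80] = 1×285 mm, A_gv = 4560, A_nv = 1×(285 − 3.5×32)×16 = 2768 mm²; tension to near edge: (40 − 0.5×32)×16 = 384 mm². R_n = min(0.6×400×2768, 0.6×250×4560) + 1.0×400×384 = min(664.32, 684) + 153.6 = 817.92 kN. φR_n = 0.75 × 817.92 = 613.4 kN.
Tension yield (gross): A_g = 140×16 = 2240 mm². φR_n = 0.90 × 250 × 2240 = 504.0 kN.
Governing: min(1611.2, 1036.8, 613.4, 504.0) = 504.0 kN → gross-section yield.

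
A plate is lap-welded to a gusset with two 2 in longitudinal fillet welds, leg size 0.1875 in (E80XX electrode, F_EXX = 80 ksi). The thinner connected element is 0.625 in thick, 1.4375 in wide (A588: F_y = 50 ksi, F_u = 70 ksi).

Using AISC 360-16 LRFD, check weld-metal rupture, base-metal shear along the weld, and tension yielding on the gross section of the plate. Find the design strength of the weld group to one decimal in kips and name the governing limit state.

19.1 kips (weld metal governs)

Weld metal: throat = 0.707×0.1875 = 0.13256 in, L = 2×2 = 4 in. φR_n = 0.75 × 0.6 × 80 × 0.13256 × 4 = 19.1 kips.
Base metal shear (0.625 in plate): yield φR_n = 1.0×0.6×50×0.625×4 = 75.0 kips; rupture φR_n = 0.75×0.6×70×0.625×4 = 78.8 kips; take 75.0 kips (yield).
Tension yield (gross): A_g = 1.4375×0.625 = 0.89844 in². φR_n = 0.90 × 50 × 0.89844 = 40.4 kips.
Governing: min(19.1, 75.0, 40.4) = 19.1 kips → weld metal.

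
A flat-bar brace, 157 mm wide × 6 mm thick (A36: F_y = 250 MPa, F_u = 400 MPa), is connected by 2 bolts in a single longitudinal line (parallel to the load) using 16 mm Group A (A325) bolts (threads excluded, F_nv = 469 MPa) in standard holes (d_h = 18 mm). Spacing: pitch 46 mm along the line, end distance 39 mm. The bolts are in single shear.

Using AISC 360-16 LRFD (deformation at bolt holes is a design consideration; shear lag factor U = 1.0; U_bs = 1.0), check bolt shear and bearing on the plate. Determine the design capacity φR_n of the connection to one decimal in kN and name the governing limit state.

Bolt shear: A_b = π(16)²/4 = 201.06 mm². φR_n = 0.75 × 469 × 201.06 × 2 × 1 = 141.4 kN.
Bearing (6 mm plate, F_u = 400 MPa): end bolts L_c = 39 − 18/2 = 30, R_n = min(1.2×30×6×400, 2.4×16×6×400) = 86.4 kN/bolt; interior L_c = 46 − 18 = 28, R_n = 80.64 kN/bolt. φR_n = 0.75 × (1×86.4 + 1×80.64) = 125.3 kN.
Governing: min(141.4, 125.3) = 125.3 kN → bearing.

125.3 kN (bearing governs)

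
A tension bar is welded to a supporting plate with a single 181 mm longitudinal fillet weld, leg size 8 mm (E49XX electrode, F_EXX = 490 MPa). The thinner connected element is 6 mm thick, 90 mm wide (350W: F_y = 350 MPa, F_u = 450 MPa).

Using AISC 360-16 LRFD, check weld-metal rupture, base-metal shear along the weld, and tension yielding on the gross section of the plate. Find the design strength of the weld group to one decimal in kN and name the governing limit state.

Weld metal: throat = 0.707×8 = 5.656 mm, L = 181 mm. φR_n = 0.75 × 0.6 × 490 × 5.656 × 181 = 225.7 kN.
Base metal shear (6 mm plate): yield φR_n = 1.0×0.6×350×6×181 = 228.1 kN; rupture φR_n = 0.75×0.6×450×6×181 = 219.9 kN; take 219.9 kN (rupture).
Tension yield (gross): A_g = 90×6 = 540 mm². φR_n = 0.90 × 350 × 540 = 170.1 kN.
Governing: min(225.7, 219.9, 170.1) = 170.1 kN → gross-section yield.

170.1 kN (gross-section yield governs)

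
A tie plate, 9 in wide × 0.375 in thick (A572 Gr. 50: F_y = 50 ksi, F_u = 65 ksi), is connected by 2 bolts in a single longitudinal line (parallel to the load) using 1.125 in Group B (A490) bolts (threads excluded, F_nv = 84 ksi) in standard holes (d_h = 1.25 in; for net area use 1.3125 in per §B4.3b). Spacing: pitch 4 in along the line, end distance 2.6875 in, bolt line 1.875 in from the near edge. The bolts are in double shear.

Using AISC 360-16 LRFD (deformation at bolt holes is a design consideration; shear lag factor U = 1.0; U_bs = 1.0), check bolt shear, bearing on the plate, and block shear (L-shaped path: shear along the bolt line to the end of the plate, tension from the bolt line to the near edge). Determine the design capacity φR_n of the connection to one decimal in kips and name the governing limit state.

74.0 kips (block shear governs)

Bolt shear: A_b = π(1.125)²/4 = 0.99402 in². φR_n = 0.75 × 84 × 0.99402 × 2 × 2 = 250.5 kips.
Bearing (0.375 in plate, F_u = 65 ksi): end bolts L_c = 2.6875 − 1.25/2 = 2.0625, R_n = min(1.2×2.0625×0.375×65, 2.4×1.125×0.375×65) = 60.328 kips/bolt; interior L_c = 4 − 1.25 = 2.75, R_n = 65.813 kips/bolt. φR_n = 0.75 × (1×60.328 + 1×65.813) = 94.6 kips.
Block shear: shear path 1×[2.6875+1×4] = 1×6.6875 in, A_gv = 2.5078, A_nv = 1×(6.6875 − 1.5×1.3125)×0.375 = 1.7695 in²; tension to near edge: (1.875 − 0.5×1.3125)×0.375 = 0.45703 in². R_n = min(0.6×65×1.7695, 0.6×50×2.5078) + 1.0×65×0.45703 = min(69.011, 75.234) + 29.707 = 98.718 kips. φR_n = 0.75 × 98.718 = 74.0 kips.
Governing: min(250.5, 94.6, 74.0) = 74.0 kips → block shear.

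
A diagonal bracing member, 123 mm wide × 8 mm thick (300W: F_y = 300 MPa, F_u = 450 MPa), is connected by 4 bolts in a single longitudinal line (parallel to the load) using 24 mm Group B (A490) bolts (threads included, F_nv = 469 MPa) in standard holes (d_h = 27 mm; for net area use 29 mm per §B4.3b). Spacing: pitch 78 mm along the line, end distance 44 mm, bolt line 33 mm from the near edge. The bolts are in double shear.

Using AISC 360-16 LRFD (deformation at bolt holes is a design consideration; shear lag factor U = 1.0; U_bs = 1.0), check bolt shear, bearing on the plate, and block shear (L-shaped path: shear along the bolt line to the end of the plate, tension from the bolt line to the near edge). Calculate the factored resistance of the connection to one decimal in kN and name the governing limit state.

335.9 kN (block shear governs)

Bolt shear: A_b = π(24)²/4 = 452.39 mm². φR_n = 0.75 × 469 × 452.39 × 4 × 2 = 1273.0 kN.
Bearing (8 mm plate, F_u = 450 MPa): end bolts L_c = 44 − 27/2 = 30.5, R_n = min(1.2×30.5×8×450, 2.4×24×8×450) = 131.76 kN/bolt; interior L_c = 78 − 27 = 51, R_n = 207.36 kN/bolt. φR_n = 0.75 × (1×131.76 + 3×207.36) = 565.4 kN.
Block shear: shear path 1×[44+3×78] = 1×278 mm, A_gv = 2224, A_nv = 1×(278 − 3.5×29)×8 = 1412 mm²; tension to near edge: (33 − 0.5×29)×8 = 148 mm². R_n = min(0.6×450×1412, 0.6×300×2224) + 1.0×450×148 = min(381.24, 400.32) + 66.6 = 447.84 kN. φR_n = 0.75 × 447.84 = 335.9 kN.
Governing: min(1273.0, 565.4, 335.9) = 335.9 kN → block shear.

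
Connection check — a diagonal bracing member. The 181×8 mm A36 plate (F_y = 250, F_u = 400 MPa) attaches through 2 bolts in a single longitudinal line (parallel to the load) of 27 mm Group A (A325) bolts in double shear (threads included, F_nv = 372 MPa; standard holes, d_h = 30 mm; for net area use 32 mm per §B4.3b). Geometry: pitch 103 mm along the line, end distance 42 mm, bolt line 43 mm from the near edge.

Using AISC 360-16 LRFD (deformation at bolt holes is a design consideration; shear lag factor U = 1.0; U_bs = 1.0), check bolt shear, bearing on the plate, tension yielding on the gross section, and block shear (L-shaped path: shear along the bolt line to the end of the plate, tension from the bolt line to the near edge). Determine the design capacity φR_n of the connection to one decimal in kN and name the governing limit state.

Bolt shear: A_b = π(27)²/4 = 572.56 mm². φR_n = 0.75 × 372 × 572.56 × 2 × 2 = 639.0 kN.
Bearing (8 mm plate, F_u = 400 MPa): end bolts L_c = 42 − 30/2 = 27, R_n = min(1.2×27×8×400, 2.4×27×8×400) = 103.68 kN/bolt; interior L_c = 103 − 30 = 73, R_n = 207.36 kN/bolt. φR_n = 0.75 × (1×103.68 + 1×207.36) = 233.3 kN.
Tension yield (gross): A_g = 181×8 = 1448 mm². φR_n = 0.90 × 250 × 1448 = 325.8 kN.
Block shear: shear path 1×[42+1×103] = 1×145 mm, A_gv = 1160, A_nv = 1×(145 − 1.5×32)×8 = 776 mm²; tension to near edge: (43 − 0.5×32)×8 = 216 mm². R_n = min(0.6×400×776, 0.6×250×1160) + 1.0×400×216 = min(186.24, 174) + 86.4 = 260.4 kN. φR_n = 0.75 × 260.4 = 195.3 kN.
Governing: min(639.0, 233.3, 325.8, 195.3) = 195.3 kN → block shear.

195.3 kN (block shear governs)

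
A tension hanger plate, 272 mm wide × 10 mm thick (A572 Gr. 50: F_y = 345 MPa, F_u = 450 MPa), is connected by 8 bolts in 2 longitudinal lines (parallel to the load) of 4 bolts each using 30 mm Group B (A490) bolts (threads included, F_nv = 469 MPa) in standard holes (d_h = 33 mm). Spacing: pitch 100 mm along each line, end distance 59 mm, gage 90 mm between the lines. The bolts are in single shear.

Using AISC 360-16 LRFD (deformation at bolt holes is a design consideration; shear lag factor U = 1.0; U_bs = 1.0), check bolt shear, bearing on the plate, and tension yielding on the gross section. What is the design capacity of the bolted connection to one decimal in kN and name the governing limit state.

Bolt shear: A_b = π(30)²/4 = 706.86 mm². φR_n = 0.75 × 469 × 706.86 × 8 × 1 = 1989.1 kN.
Bearing (10 mm plate, F_u = 450 MPa): end bolts L_c = 59 − 33/2 = 42.5, R_n = min(1.2×42.5×10×450, 2.4×30×10×450) = 229.5 kN/bolt; interior L_c = 100 − 33 = 67, R_n = 324 kN/bolt. φR_n = 0.75 × (2×229.5 + 6×324) = 1802.3 kN.
Tension yield (gross): A_g = 272×10 = 2720 mm². φR_n = 0.90 × 345 × 2720 = 844.6 kN.
Governing: min(1989.1, 1802.3, 844.6) = 844.6 kN → gross-section yield.

844.6 kN (gross-section yield governs)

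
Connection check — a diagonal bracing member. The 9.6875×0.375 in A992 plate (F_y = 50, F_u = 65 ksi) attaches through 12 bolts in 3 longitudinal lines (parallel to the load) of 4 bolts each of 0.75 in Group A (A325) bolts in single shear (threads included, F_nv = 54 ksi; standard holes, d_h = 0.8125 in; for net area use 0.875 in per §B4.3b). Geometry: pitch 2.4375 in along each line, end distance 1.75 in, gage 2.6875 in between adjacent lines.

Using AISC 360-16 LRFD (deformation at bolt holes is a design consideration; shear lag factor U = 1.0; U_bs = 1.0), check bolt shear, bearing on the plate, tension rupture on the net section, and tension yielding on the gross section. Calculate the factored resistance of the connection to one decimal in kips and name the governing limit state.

Bolt shear: A_b = π(0.75)²/4 = 0.44179 in². φR_n = 0.75 × 54 × 0.44179 × 12 × 1 = 214.7 kips.
Bearing (0.375 in plate, F_u = 65 ksi): end bolts L_c = 1.75 − 0.8125/2 = 1.34375, R_n = min(1.2×1.34375×0.375×65, 2.4×0.75×0.375×65) = 39.305 kips/bolt; interior L_c = 2.4375 − 0.8125 = 1.625, R_n = 43.875 kips/bolt. φR_n = 0.75 × (3×39.305 + 9×43.875) = 384.6 kips.
Tension rupture (net): A_n = (9.6875 − 3×0.875)×0.375 = 2.6484 in² (U = 1.0, A_e = A_n). φR_n = 0.75 × 65 × 2.6484 = 129.1 kips.
Tension yield (gross): A_g = 9.6875×0.375 = 3.6328 in². φR_n = 0.90 × 50 × 3.6328 = 163.5 kips.
Governing: min(214.7, 384.6, 129.1, 163.5) = 129.1 kips → net-section rupture.

129.1 kips (net-section rupture governs)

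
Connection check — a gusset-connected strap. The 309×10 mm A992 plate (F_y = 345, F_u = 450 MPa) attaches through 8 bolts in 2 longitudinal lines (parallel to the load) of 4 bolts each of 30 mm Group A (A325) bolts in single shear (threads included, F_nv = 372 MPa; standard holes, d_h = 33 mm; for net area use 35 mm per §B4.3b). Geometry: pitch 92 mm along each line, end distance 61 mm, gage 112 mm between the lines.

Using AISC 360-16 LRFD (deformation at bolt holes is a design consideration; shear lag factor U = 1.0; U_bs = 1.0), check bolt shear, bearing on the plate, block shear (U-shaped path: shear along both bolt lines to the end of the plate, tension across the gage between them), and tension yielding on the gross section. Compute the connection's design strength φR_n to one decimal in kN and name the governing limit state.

959.4 kN (gross-section yield governs)

Bolt shear: A_b = π(30)²/4 = 706.86 mm². φR_n = 0.75 × 372 × 706.86 × 8 × 1 = 1577.7 kN.
Bearing (10 mm plate, F_u = 450 MPa): end bolts L_c = 61 − 33/2 = 44.5, R_n = min(1.2×44.5×10×450, 2.4×30×10×450) = 240.3 kN/bolt; interior L_c = 92 − 33 = 59, R_n = 318.6 kN/bolt. φR_n = 0.75 × (2×240.3 + 6×318.6) = 1794.2 kN.
Block shear: shear path 2×[61+3×92] = 2×337 mm, A_gv = 6740, A_nv = 2×(337 − 3.5×35)×10 = 4290 mm²; tension across gage: (112 − 1×35)×10 = 770 mm². R_n = min(0.6×450×4290, 0.6×345×6740) + 1.0×450×770 = min(1158.3, 1395.2) + 346.5 = 1504.8 kN. φR_n = 0.75 × 1504.8 = 1128.6 kN.
Tension yield (gross): A_g = 309×10 = 3090 mm². φR_n = 0.90 × 345 × 3090 = 959.4 kN.
Governing: min(1577.7, 1794.2, 1128.6, 959.4) = 959.4 kN → gross-section yield.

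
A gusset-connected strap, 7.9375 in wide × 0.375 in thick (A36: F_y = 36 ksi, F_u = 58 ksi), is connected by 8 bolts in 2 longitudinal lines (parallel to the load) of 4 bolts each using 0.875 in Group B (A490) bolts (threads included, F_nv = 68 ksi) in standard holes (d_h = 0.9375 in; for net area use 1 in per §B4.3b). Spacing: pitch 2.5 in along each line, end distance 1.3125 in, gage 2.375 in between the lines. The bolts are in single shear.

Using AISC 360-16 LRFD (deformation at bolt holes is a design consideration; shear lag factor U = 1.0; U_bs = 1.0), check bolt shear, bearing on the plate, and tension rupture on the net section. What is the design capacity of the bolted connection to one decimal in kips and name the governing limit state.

96.9 kips (net-section rupture governs)

Bolt shear: A_b = π(0.875)²/4 = 0.60132 in². φR_n = 0.75 × 68 × 0.60132 × 8 × 1 = 245.3 kips.
Bearing (0.375 in plate, F_u = 58 ksi): end bolts L_c = 1.3125 − 0.9375/2 = 0.84375, R_n = min(1.2×0.84375×0.375×58, 2.4×0.875×0.375×58) = 22.022 kips/bolt; interior L_c = 2.5 − 0.9375 = 1.5625, R_n = 40.781 kips/bolt. φR_n = 0.75 × (2×22.022 + 6×40.781) = 216.5 kips.
Tension rupture (net): A_n = (7.9375 − 2×1)×0.375 = 2.2266 in² (U = 1.0, A_e = A_n). φR_n = 0.75 × 58 × 2.2266 = 96.9 kips.
Governing: min(245.3, 216.5, 96.9) = 96.9 kips → net-section rupture.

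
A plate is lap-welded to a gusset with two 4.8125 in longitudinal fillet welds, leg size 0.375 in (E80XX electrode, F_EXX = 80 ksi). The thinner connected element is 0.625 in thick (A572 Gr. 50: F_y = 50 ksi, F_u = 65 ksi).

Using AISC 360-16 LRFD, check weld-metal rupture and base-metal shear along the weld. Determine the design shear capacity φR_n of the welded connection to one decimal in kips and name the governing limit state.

91.9 kips (weld metal governs)

Weld metal: throat = 0.707×0.375 = 0.26513 in, L = 2×4.8125 = 9.625 in. φR_n = 0.75 × 0.6 × 80 × 0.26513 × 9.625 = 91.9 kips.
Base metal shear (0.625 in plate): yield φR_n = 1.0×0.6×50×0.625×9.625 = 180.5 kips; rupture φR_n = 0.75×0.6×65×0.625×9.625 = 176.0 kips; take 176.0 kips (rupture).
Governing: min(91.9, 176.0) = 91.9 kips → weld metal.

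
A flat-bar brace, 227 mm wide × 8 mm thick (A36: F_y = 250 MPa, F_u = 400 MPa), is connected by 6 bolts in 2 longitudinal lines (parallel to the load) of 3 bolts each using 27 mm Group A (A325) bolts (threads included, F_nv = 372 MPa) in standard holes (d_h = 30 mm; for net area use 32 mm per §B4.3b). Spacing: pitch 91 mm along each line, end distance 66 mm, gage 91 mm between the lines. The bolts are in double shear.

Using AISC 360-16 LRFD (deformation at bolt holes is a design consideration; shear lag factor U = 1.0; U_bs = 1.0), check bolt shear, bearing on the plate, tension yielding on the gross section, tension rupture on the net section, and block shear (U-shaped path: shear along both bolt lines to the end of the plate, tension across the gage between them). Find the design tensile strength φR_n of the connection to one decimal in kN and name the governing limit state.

Bolt shear: A_b = π(27)²/4 = 572.56 mm². φR_n = 0.75 × 372 × 572.56 × 6 × 2 = 1916.9 kN.
Bearing (8 mm plate, F_u = 400 MPa): end bolts L_c = 66 − 30/2 = 51, R_n = min(1.2×51×8×400, 2.4×27×8×400) = 195.84 kN/bolt; interior L_c = 91 − 30 = 61, R_n = 207.36 kN/bolt. φR_n = 0.75 × (2×195.84 + 4×207.36) = 915.8 kN.
Tension yield (gross): A_g = 227×8 = 1816 mm². φR_n = 0.90 × 250 × 1816 = 408.6 kN.
Tension rupture (net): A_n = (227 − 2×32)×8 = 1304 mm² (U = 1.0, A_e = A_n). φR_n = 0.75 × 400 × 1304 = 391.2 kN.
Block shear: shear path 2×[66+2×91] = 2×248 mm, A_gv = 3968, A_nv = 2×(248 − 2.5×32)×8 = 2688 mm²; tension across gage: (91 − 1×32)×8 = 472 mm². R_n = min(0.6×400×2688, 0.6×250×3968) + 1.0×400×472 = min(645.12, 595.2) + 188.8 = 784 kN. φR_n = 0.75 × 784 = 588.0 kN.
Governing: min(1916.9, 915.8, 408.6, 391.2, 588.0) = 391.2 kN → net-section rupture.

391.2 kN (net-section rupture governs)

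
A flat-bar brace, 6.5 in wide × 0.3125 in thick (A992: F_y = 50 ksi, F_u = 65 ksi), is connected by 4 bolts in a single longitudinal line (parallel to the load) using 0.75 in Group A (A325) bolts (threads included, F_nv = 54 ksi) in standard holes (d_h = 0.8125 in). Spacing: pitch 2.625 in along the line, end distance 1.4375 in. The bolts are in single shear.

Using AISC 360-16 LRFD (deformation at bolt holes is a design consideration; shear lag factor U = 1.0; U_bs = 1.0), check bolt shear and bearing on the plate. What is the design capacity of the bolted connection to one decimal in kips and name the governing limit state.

71.6 kips (bolt shear governs)

Bolt shear: A_b = π(0.75)²/4 = 0.44179 in². φR_n = 0.75 × 54 × 0.44179 × 4 × 1 = 71.6 kips.
Bearing (0.3125 in plate, F_u = 65 ksi): end bolts L_c = 1.4375 − 0.8125/2 = 1.03125, R_n = min(1.2×1.03125×0.3125×65, 2.4×0.75×0.3125×65) = 25.137 kips/bolt; interior L_c = 2.625 − 0.8125 = 1.8125, R_n = 36.563 kips/bolt. φR_n = 0.75 × (1×25.137 + 3×36.563) = 101.1 kips.
Governing: min(71.6, 101.1) = 71.6 kips → bolt shear.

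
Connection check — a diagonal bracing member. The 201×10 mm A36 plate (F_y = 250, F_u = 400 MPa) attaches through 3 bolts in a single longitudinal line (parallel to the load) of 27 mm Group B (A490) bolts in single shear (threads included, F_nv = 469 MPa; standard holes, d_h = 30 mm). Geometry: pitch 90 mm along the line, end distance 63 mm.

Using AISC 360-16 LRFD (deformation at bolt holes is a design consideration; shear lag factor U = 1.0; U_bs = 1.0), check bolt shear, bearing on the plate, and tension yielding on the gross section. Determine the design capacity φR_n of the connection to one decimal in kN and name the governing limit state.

Bolt shear: A_b = π(27)²/4 = 572.56 mm². φR_n = 0.75 × 469 × 572.56 × 3 × 1 = 604.2 kN.
Bearing (10 mm plate, F_u = 400 MPa): end bolts L_c = 63 − 30/2 = 48, R_n = min(1.2×48×10×400, 2.4×27×10×400) = 230.4 kN/bolt; interior L_c = 90 − 30 = 60, R_n = 259.2 kN/bolt. φR_n = 0.75 × (1×230.4 + 2×259.2) = 561.6 kN.
Tension yield (gross): A_g = 201×10 = 2010 mm². φR_n = 0.90 × 250 × 2010 = 452.3 kN.
Governing: min(604.2, 561.6, 452.3) = 452.3 kN → gross-section yield.

452.3 kN (gross-section yield governs)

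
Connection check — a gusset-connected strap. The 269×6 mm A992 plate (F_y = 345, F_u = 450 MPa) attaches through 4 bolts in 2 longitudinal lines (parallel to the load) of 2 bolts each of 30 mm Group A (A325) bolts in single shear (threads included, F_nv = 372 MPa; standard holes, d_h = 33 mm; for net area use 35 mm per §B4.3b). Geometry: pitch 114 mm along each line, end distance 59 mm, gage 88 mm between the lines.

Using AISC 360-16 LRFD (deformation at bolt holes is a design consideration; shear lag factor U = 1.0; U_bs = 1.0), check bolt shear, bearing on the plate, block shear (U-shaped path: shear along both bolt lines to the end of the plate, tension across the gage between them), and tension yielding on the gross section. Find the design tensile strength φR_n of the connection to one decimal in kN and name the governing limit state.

Bolt shear: A_b = π(30)²/4 = 706.86 mm². φR_n = 0.75 × 372 × 706.86 × 4 × 1 = 788.9 kN.
Bearing (6 mm plate, F_u = 450 MPa): end bolts L_c = 59 − 33/2 = 42.5, R_n = min(1.2×42.5×6×450, 2.4×30×6×450) = 137.7 kN/bolt; interior L_c = 114 − 33 = 81, R_n = 194.4 kN/bolt. φR_n = 0.75 × (2×137.7 + 2×194.4) = 498.2 kN.
Block shear: shear path 2×[59+1×114] = 2×173 mm, A_gv = 2076, A_nv = 2×(173 − 1.5×35)×6 = 1446 mm²; tension across gage: (88 − 1×35)×6 = 318 mm². R_n = min(0.6×450×1446, 0.6×345×2076) + 1.0×450×318 = min(390.42, 429.73) + 143.1 = 533.52 kN. φR_n = 0.75 × 533.52 = 400.1 kN.
Tension yield (gross): A_g = 269×6 = 1614 mm². φR_n = 0.90 × 345 × 1614 = 501.1 kN.
Governing: min(788.9, 498.2, 400.1, 501.1) = 400.1 kN → block shear.

400.1 kN (block shear governs)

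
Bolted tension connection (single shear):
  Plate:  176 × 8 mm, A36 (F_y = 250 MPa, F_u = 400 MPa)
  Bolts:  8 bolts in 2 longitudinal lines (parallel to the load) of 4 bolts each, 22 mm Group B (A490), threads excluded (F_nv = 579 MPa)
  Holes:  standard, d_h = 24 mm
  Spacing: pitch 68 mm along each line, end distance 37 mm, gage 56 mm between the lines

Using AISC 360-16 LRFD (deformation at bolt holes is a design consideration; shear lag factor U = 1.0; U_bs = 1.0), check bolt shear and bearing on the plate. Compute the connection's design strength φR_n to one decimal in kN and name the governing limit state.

Bolt shear: A_b = π(22)²/4 = 380.13 mm². φR_n = 0.75 × 579 × 380.13 × 8 × 1 = 1320.6 kN.
Bearing (8 mm plate, F_u = 400 MPa): end bolts L_c = 37 − 24/2 = 25, R_n = min(1.2×25×8×400, 2.4×22×8×400) = 96 kN/bolt; interior L_c = 68 − 24 = 44, R_n = 168.96 kN/bolt. φR_n = 0.75 × (2×96 + 6×168.96) = 904.3 kN.
Governing: min(1320.6, 904.3) = 904.3 kN → bearing.

904.3 kN (bearing governs)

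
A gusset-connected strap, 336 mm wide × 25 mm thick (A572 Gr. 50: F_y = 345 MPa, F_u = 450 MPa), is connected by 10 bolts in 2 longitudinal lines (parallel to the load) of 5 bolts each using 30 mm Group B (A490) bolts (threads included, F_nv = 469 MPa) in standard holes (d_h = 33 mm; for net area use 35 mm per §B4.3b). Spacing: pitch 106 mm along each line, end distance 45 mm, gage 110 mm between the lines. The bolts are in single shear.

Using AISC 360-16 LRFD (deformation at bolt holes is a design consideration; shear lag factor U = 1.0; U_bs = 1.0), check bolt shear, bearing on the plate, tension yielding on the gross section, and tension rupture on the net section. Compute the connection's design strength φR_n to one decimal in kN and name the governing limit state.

Bolt shear: A_b = π(30)²/4 = 706.86 mm². φR_n = 0.75 × 469 × 706.86 × 10 × 1 = 2486.4 kN.
Bearing (25 mm plate, F_u = 450 MPa): end bolts L_c = 45 − 33/2 = 28.5, R_n = min(1.2×28.5×25×450, 2.4×30×25×450) = 384.75 kN/bolt; interior L_c = 106 − 33 = 73, R_n = 810 kN/bolt. φR_n = 0.75 × (2×384.75 + 8×810) = 5437.1 kN.
Tension yield (gross): A_g = 336×25 = 8400 mm². φR_n = 0.90 × 345 × 8400 = 2608.2 kN.
Tension rupture (net): A_n = (336 − 2×35)×25 = 6650 mm² (U = 1.0, A_e = A_n). φR_n = 0.75 × 450 × 6650 = 2244.4 kN.
Governing: min(2486.4, 5437.1, 2608.2, 2244.4) = 2244.4 kN → net-section rupture.

2244.4 kN (net-section rupture governs)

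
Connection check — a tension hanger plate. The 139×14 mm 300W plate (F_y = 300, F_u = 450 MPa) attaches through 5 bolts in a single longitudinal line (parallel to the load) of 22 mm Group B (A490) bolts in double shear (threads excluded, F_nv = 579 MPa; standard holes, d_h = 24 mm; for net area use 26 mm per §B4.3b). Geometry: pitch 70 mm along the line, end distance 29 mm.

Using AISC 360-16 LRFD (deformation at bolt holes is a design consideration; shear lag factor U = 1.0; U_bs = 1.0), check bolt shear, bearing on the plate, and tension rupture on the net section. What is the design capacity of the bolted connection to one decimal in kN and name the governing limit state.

Bolt shear: A_b = π(22)²/4 = 380.13 mm². φR_n = 0.75 × 579 × 380.13 × 5 × 2 = 1650.7 kN.
Bearing (14 mm plate, F_u = 450 MPa): end bolts L_c = 29 − 24/2 = 17, R_n = min(1.2×17×14×450, 2.4×22×14×450) = 128.52 kN/bolt; interior L_c = 70 − 24 = 46, R_n = 332.64 kN/bolt. φR_n = 0.75 × (1×128.52 + 4×332.64) = 1094.3 kN.
Tension rupture (net): A_n = (139 − 1×26)×14 = 1582 mm² (U = 1.0, A_e = A_n). φR_n = 0.75 × 450 × 1582 = 533.9 kN.
Governing: min(1650.7, 1094.3, 533.9) = 533.9 kN → net-section rupture.

533.9 kN (net-section rupture governs)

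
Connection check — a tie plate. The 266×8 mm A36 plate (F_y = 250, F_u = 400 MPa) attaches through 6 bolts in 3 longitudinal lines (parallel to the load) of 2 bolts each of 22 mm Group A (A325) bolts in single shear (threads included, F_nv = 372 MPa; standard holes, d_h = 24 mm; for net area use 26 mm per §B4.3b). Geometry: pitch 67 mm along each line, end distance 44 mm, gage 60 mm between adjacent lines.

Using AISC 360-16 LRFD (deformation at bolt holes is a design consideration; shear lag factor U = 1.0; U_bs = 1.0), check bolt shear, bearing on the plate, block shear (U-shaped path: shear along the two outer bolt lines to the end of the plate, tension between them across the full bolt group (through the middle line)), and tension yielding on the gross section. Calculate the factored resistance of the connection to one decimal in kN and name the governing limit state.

363.0 kN (block shear governs)

Bolt shear: A_b = π(22)²/4 = 380.13 mm². φR_n = 0.75 × 372 × 380.13 × 6 × 1 = 636.3 kN.
Bearing (8 mm plate, F_u = 400 MPa): end bolts L_c = 44 − 24/2 = 32, R_n = min(1.2×32×8×400, 2.4×22×8×400) = 122.88 kN/bolt; interior L_c = 67 − 24 = 43, R_n = 165.12 kN/bolt. φR_n = 0.75 × (3×122.88 + 3×165.12) = 648.0 kN.
Block shear: shear path 2×[44+1×67] = 2×111 mm, A_gv = 1776, A_nv = 2×(111 − 1.5×26)×8 = 1152 mm²; tension across gage: (120 − 2×26)×8 = 544 mm². R_n = min(0.6×400×1152, 0.6×250×1776) + 1.0×400×544 = min(276.48, 266.4) + 217.6 = 484 kN. φR_n = 0.75 × 484 = 363.0 kN.
Tension yield (gross): A_g = 266×8 = 2128 mm². φR_n = 0.90 × 250 × 2128 = 478.8 kN.
Governing: min(636.3, 648.0, 363.0, 478.8) = 363.0 kN → block shear.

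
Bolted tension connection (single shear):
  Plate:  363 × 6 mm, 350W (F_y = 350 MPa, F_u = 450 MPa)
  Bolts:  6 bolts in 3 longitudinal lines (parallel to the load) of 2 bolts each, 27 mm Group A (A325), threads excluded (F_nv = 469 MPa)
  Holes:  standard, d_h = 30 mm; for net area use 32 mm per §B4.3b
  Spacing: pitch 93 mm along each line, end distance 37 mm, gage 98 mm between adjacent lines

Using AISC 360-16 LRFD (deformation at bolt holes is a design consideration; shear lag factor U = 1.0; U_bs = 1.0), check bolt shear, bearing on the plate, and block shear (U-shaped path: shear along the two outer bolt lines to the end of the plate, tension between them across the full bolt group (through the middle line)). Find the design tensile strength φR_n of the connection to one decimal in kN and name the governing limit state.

466.6 kN (block shear governs)

Bolt shear: A_b = π(27)²/4 = 572.56 mm². φR_n = 0.75 × 469 × 572.56 × 6 × 1 = 1208.4 kN.
Bearing (6 mm plate, F_u = 450 MPa): end bolts L_c = 37 − 30/2 = 22, R_n = min(1.2×22×6×450, 2.4×27×6×450) = 71.28 kN/bolt; interior L_c = 93 − 30 = 63, R_n = 174.96 kN/bolt. φR_n = 0.75 × (3×71.28 + 3×174.96) = 554.0 kN.
Block shear: shear path 2×[37+1×93] = 2×130 mm, A_gv = 1560, A_nv = 2×(130 − 1.5×32)×6 = 984 mm²; tension across gage: (196 − 2×32)×6 = 792 mm². R_n = min(0.6×450×984, 0.6×350×1560) + 1.0×450×792 = min(265.68, 327.6) + 356.4 = 622.08 kN. φR_n = 0.75 × 622.08 = 466.6 kN.
Governing: min(1208.4, 554.0, 466.6) = 466.6 kN → block shear.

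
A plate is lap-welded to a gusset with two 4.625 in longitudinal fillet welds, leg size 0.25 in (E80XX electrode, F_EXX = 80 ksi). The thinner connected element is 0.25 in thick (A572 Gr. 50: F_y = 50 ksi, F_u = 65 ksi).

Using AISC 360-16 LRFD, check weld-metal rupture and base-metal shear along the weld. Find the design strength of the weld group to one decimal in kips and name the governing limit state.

58.9 kips (weld metal governs)

Weld metal: throat = 0.707×0.25 = 0.17675 in, L = 2×4.625 = 9.25 in. φR_n = 0.75 × 0.6 × 80 × 0.17675 × 9.25 = 58.9 kips.
Base metal shear (0.25 in plate): yield φR_n = 1.0×0.6×50×0.25×9.25 = 69.4 kips; rupture φR_n = 0.75×0.6×65×0.25×9.25 = 67.6 kips; take 67.6 kips (rupture).
Governing: min(58.9, 67.6) = 58.9 kips → weld metal.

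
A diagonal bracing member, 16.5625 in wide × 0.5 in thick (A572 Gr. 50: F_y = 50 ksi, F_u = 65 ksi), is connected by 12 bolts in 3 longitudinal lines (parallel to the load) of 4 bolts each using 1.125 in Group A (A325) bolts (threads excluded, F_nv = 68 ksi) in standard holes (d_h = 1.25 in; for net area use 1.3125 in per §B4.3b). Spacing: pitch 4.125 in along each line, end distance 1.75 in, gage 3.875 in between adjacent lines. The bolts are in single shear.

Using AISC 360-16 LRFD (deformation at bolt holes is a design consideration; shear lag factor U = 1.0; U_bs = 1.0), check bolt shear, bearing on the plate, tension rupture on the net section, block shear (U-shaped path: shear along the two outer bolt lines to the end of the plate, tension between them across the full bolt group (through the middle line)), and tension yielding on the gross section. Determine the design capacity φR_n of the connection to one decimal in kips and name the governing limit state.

Bolt shear: A_b = π(1.125)²/4 = 0.99402 in². φR_n = 0.75 × 68 × 0.99402 × 12 × 1 = 608.3 kips.
Bearing (0.5 in plate, F_u = 65 ksi): end bolts L_c = 1.75 − 1.25/2 = 1.125, R_n = min(1.2×1.125×0.5×65, 2.4×1.125×0.5×65) = 43.875 kips/bolt; interior L_c = 4.125 − 1.25 = 2.875, R_n = 87.75 kips/bolt. φR_n = 0.75 × (3×43.875 + 9×87.75) = 691.0 kips.
Tension rupture (net): A_n = (16.5625 − 3×1.3125)×0.5 = 6.3125 in² (U = 1.0, A_e = A_n). φR_n = 0.75 × 65 × 6.3125 = 307.7 kips.
Block shear: shear path 2×[1.75+3×4.125] = 2×14.125 in, A_gv = 14.125, A_nv = 2×(14.125 − 3.5×1.3125)×0.5 = 9.5313 in²; tension across gage: (7.75 − 2×1.3125)×0.5 = 2.5625 in². R_n = min(0.6×65×9.5313, 0.6×50×14.125) + 1.0×65×2.5625 = min(371.72, 423.75) + 166.56 = 538.28 kips. φR_n = 0.75 × 538.28 = 403.7 kips.
Tension yield (gross): A_g = 16.5625×0.5 = 8.2813 in². φR_n = 0.90 × 50 × 8.2813 = 372.7 kips.
Governing: min(608.3, 691.0, 307.7, 403.7, 372.7) = 307.7 kips → net-section rupture.

307.7 kips (net-section rupture governs)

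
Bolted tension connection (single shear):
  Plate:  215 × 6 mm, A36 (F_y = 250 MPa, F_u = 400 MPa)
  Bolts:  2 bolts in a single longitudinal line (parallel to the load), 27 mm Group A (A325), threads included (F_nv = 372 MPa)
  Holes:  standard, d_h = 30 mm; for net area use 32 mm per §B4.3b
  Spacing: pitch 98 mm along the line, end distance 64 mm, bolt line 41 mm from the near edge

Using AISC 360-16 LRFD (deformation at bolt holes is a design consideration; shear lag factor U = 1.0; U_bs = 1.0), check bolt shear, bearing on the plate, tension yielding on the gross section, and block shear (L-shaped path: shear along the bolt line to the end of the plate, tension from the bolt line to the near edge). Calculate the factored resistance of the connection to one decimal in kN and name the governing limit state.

154.4 kN (block shear governs)

Bolt shear: A_b = π(27)²/4 = 572.56 mm². φR_n = 0.75 × 372 × 572.56 × 2 × 1 = 319.5 kN.
Bearing (6 mm plate, F_u = 400 MPa): end bolts L_c = 64 − 30/2 = 49, R_n = min(1.2×49×6×400, 2.4×27×6×400) = 141.12 kN/bolt; interior L_c = 98 − 30 = 68, R_n = 155.52 kN/bolt. φR_n = 0.75 × (1×141.12 + 1×155.52) = 222.5 kN.
Tension yield (gross): A_g = 215×6 = 1290 mm². φR_n = 0.90 × 250 × 1290 = 290.3 kN.
Block shear: shear path 1×[64+1×98] = 1×162 mm, A_gv = 972, A_nv = 1×(162 − 1.5×32)×6 = 684 mm²; tension to near edge: (41 − 0.5×32)×6 = 150 mm². R_n = min(0.6×400×684, 0.6×250×972) + 1.0×400×150 = min(164.16, 145.8) + 60 = 205.8 kN. φR_n = 0.75 × 205.8 = 154.4 kN.
Governing: min(319.5, 222.5, 290.3, 154.4) = 154.4 kN → block shear.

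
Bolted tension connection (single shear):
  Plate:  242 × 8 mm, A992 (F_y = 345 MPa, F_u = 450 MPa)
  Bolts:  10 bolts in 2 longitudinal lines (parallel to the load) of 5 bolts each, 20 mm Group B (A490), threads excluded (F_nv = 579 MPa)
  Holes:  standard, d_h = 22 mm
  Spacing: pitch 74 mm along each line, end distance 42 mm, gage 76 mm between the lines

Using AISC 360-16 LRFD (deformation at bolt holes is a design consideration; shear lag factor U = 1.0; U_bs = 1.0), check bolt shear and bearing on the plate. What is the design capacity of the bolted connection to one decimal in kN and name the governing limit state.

Bolt shear: A_b = π(20)²/4 = 314.16 mm². φR_n = 0.75 × 579 × 314.16 × 10 × 1 = 1364.2 kN.
Bearing (8 mm plate, F_u = 450 MPa): end bolts L_c = 42 − 22/2 = 31, R_n = min(1.2×31×8×450, 2.4×20×8×450) = 133.92 kN/bolt; interior L_c = 74 − 22 = 52, R_n = 172.8 kN/bolt. φR_n = 0.75 × (2×133.92 + 8×172.8) = 1237.7 kN.
Governing: min(1364.2, 1237.7) = 1237.7 kN → bearing.

1237.7 kN (bearing governs)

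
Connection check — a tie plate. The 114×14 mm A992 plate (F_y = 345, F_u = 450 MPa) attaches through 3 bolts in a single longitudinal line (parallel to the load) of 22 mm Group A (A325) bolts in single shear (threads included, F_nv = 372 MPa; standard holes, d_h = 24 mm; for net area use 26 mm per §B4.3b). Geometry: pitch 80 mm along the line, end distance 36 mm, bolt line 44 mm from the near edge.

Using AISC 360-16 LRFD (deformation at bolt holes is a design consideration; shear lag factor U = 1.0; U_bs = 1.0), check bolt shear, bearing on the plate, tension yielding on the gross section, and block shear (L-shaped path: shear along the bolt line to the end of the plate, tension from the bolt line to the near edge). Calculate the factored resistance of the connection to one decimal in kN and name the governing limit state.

Bolt shear: A_b = π(22)²/4 = 380.13 mm². φR_n = 0.75 × 372 × 380.13 × 3 × 1 = 318.2 kN.
Bearing (14 mm plate, F_u = 450 MPa): end bolts L_c = 36 − 24/2 = 24, R_n = min(1.2×24×14×450, 2.4×22×14×450) = 181.44 kN/bolt; interior L_c = 80 − 24 = 56, R_n = 332.64 kN/bolt. φR_n = 0.75 × (1×181.44 + 2×332.64) = 635.0 kN.
Tension yield (gross): A_g = 114×14 = 1596 mm². φR_n = 0.90 × 345 × 1596 = 495.6 kN.
Block shear: shear path 1×[36+2×80] = 1×196 mm, A_gv = 2744, A_nv = 1×(196 − 2.5×26)×14 = 1834 mm²; tension to near edge: (44 − 0.5×26)×14 = 434 mm². R_n = min(0.6×450×1834, 0.6×345×2744) + 1.0×450×434 = min(495.18, 568.01) + 195.3 = 690.48 kN. φR_n = 0.75 × 690.48 = 517.9 kN.
Governing: min(318.2, 635.0, 495.6, 517.9) = 318.2 kN → bolt shear.

318.2 kN (bolt shear governs)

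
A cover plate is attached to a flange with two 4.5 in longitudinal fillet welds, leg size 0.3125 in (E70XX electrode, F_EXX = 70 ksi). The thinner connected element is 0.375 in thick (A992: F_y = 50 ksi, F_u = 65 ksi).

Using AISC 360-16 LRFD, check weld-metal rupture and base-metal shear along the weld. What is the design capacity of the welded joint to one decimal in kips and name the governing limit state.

62.6 kips (weld metal governs)

Weld metal: throat = 0.707×0.3125 = 0.22094 in, L = 2×4.5 = 9 in. φR_n = 0.75 × 0.6 × 70 × 0.22094 × 9 = 62.6 kips.
Base metal shear (0.375 in plate): yield φR_n = 1.0×0.6×50×0.375×9 = 101.3 kips; rupture φR_n = 0.75×0.6×65×0.375×9 = 98.7 kips; take 98.7 kips (rupture).
Governing: min(62.6, 98.7) = 62.6 kips → weld metal.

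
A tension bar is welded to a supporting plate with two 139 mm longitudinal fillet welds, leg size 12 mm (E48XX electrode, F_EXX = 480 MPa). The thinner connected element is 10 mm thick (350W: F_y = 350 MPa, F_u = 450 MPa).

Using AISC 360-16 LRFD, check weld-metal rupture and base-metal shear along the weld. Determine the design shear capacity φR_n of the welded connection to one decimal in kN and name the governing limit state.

509.4 kN (weld metal governs)

Weld metal: throat = 0.707×12 = 8.484 mm, L = 2×139 = 278 mm. φR_n = 0.75 × 0.6 × 480 × 8.484 × 278 = 509.4 kN.
Base metal shear (10 mm plate): yield φR_n = 1.0×0.6×350×10×278 = 583.8 kN; rupture φR_n = 0.75×0.6×450×10×278 = 563.0 kN; take 563.0 kN (rupture).
Governing: min(509.4, 563.0) = 509.4 kN → weld metal.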